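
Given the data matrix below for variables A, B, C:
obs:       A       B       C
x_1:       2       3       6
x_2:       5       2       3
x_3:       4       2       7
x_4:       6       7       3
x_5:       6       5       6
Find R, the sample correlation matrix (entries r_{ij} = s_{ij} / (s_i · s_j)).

Step 1 — column means:
  mean(A) = (2 + 5 + 4 + 6 + 6) / 5 = 23/5 = 4.6
  mean(B) = (3 + 2 + 2 + 7 + 5) / 5 = 19/5 = 3.8
  mean(C) = (6 + 3 + 7 + 3 + 6) / 5 = 25/5 = 5

Step 2 — sample variances and covariances s[i,j] = (1/(n-1)) · Σ_k (x_{k,i} - mean_i) · (x_{k,j} - mean_j), with n-1 = 4:
  s[A,A] = ((-2.6)·(-2.6) + (0.4)·(0.4) + (-0.6)·(-0.6) + (1.4)·(1.4) + (1.4)·(1.4)) / 4 = 11.2/4 = 2.8
  s[A,B] = ((-2.6)·(-0.8) + (0.4)·(-1.8) + (-0.6)·(-1.8) + (1.4)·(3.2) + (1.4)·(1.2)) / 4 = 8.6/4 = 2.15
  s[A,C] = ((-2.6)·(1) + (0.4)·(-2) + (-0.6)·(2) + (1.4)·(-2) + (1.4)·(1)) / 4 = -6/4 = -1.5
  s[B,B] = ((-0.8)·(-0.8) + (-1.8)·(-1.8) + (-1.8)·(-1.8) + (3.2)·(3.2) + (1.2)·(1.2)) / 4 = 18.8/4 = 4.7
  s[B,C] = ((-0.8)·(1) + (-1.8)·(-2) + (-1.8)·(2) + (3.2)·(-2) + (1.2)·(1)) / 4 = -6/4 = -1.5
  s[C,C] = ((1)·(1) + (-2)·(-2) + (2)·(2) + (-2)·(-2) + (1)·(1)) / 4 = 14/4 = 3.5
  Sample standard deviations s_i = √(s[i,i]):
  s(A) = √(2.8) = 1.6733
  s(B) = √(4.7) = 2.1679
  s(C) = √(3.5) = 1.8708

Step 3 — r_{ij} = s_{ij} / (s_i · s_j):
  r[A,A] = 1 (diagonal).
  r[A,B] = 2.15 / (1.6733 · 2.1679) = 2.15 / 3.6277 = 0.5927
  r[A,C] = -1.5 / (1.6733 · 1.8708) = -1.5 / 3.1305 = -0.4792
  r[B,B] = 1 (diagonal).
  r[B,C] = -1.5 / (2.1679 · 1.8708) = -1.5 / 4.0559 = -0.3698
  r[C,C] = 1 (diagonal).

R is symmetric with unit diagonal. Assembling:

R = [[1, 0.5927, -0.4792],
 [0.5927, 1, -0.3698],
 [-0.4792, -0.3698, 1]]


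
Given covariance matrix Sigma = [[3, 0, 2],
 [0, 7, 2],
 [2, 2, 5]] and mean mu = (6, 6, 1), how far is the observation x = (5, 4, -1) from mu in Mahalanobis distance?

Step 1 — centre the observation: (x - mu) = (-1, -2, -2).

Step 2 — invert Sigma (cofactor / det for 3×3, or solve directly):
  Sigma^{-1} = [[0.4769, 0.0615, -0.2154],
 [0.0615, 0.1692, -0.0923],
 [-0.2154, -0.0923, 0.3231]].

Step 3 — form the quadratic (x - mu)^T · Sigma^{-1} · (x - mu):
  Sigma^{-1} · (x - mu) = (-0.1692, -0.2154, -0.2462).
  (x - mu)^T · [Sigma^{-1} · (x - mu)] = (-1)·(-0.1692) + (-2)·(-0.2154) + (-2)·(-0.2462) = 1.0923.

Step 4 — take square root: d = √(1.0923) ≈ 1.0451.

d(x, mu) = √(1.0923) ≈ 1.0451


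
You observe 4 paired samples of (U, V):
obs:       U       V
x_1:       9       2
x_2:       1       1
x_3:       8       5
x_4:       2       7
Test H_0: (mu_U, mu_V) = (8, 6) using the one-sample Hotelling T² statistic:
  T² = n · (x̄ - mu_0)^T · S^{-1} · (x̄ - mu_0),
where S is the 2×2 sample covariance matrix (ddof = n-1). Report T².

Step 1 — sample mean vector:
  mean(U) = (9 + 1 + 8 + 2) / 4 = 20/4 = 5
  mean(V) = (2 + 1 + 5 + 7) / 4 = 15/4 = 3.75
  x̄ = (5, 3.75),  deviation x̄ - mu_0 = (5, 3.75) - (8, 6) = (-3, -2.25).

Step 2 — sample covariance matrix, S[i,j] = (1/(n-1)) · Σ_k (x_{k,i} - mean_i) · (x_{k,j} - mean_j), divisor n-1 = 3:
  S[U,U] = ((4)·(4) + (-4)·(-4) + (3)·(3) + (-3)·(-3)) / 3 = 50/3 = 16.6667
  S[U,V] = ((4)·(-1.75) + (-4)·(-2.75) + (3)·(1.25) + (-3)·(3.25)) / 3 = -2/3 = -0.6667
  S[V,V] = ((-1.75)·(-1.75) + (-2.75)·(-2.75) + (1.25)·(1.25) + (3.25)·(3.25)) / 3 = 22.75/3 = 7.5833
  S = [[16.6667, -0.6667],
 [-0.6667, 7.5833]].

Step 3 — invert S. det(S) = 16.6667·7.5833 - (-0.6667)² = 125.9444.
  S^{-1} = (1/det) · [[d, -b], [-b, a]] = [[0.0602, 0.0053],
 [0.0053, 0.1323]].

Step 4 — quadratic form (x̄ - mu_0)^T · S^{-1} · (x̄ - mu_0):
  S^{-1} · (x̄ - mu_0) = (-0.1925, -0.3136),
  (x̄ - mu_0)^T · [...] = (-3)·(-0.1925) + (-2.25)·(-0.3136) = 1.2833.

Step 5 — scale by n: T² = 4 · 1.2833 = 5.1332.

T² ≈ 5.1332


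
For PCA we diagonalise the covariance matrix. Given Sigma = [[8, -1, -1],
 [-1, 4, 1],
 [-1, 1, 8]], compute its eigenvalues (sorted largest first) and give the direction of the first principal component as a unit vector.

Step 1 — characteristic polynomial p(λ) = det(λI - Sigma) = λ³ - tr·λ² + c_1·λ - det, where tr = trace, c_1 = sum of the principal 2×2 minors, det = det(Sigma):
  tr = 8 + 4 + 8 = 20,
  c_1 = (8·4 - (-1)²) + (8·8 - (-1)²) + (4·8 - (1)²) = 31 + 63 + 31 = 125,
  det = 8·(4·8 - (1)²) - (-1)·((-1)·8 - (1)·(-1)) + (-1)·((-1)·(1) - 4·(-1)) = 8·(31) - (-1)·(-7) + (-1)·(3) = 238.
  So p(λ) = λ³ - 20λ² + 125λ - 238.
Step 2 — look for an integer root (rational root theorem: any rational root is an integer divisor of 238). Testing λ = 7:
  p(7) = 343 - 980 + 875 - 238 = 0  ✓
  Dividing out (λ - 7): p(λ) = (λ - 7)(λ² - 13λ + 34).
Step 3 — remaining eigenvalues from the quadratic λ² - 13λ + 34 = 0:
  Δ = 13² - 4·34 = 169 - 136 = 33,  λ = (13 ± √33)/2 = (13 ± 5.7446)/2 ≈ 9.3723 or 3.6277.
  Sorted: λ_1 = 9.3723,  λ_2 = 7,  λ_3 = 3.6277  (check: sum = 20 = tr ✓).

Step 4 — unit eigenvector for λ_1 ≈ 9.3723: v spans the null space of (Sigma - λ_1 I), whose rows are
  r_1 = (-1.3723, -1, -1),  r_2 = (-1, -5.3723, 1),  r_3 = (-1, 1, -1.3723).
  v is orthogonal to every row, so take v ∝ r_1 × r_2 = ((-1)·(1) - (-1)·(-5.3723), (-1)·(-1) - (-1.3723)·(1), (-1.3723)·(-5.3723) - (-1)·(-1)) ≈ (-6.3723, 2.3723, 6.3723).
  Rescale (multiply by -1 so the first nonzero entry is positive): u = (6.3723, -2.3723, -6.3723).
  ||u|| = √((6.3723)² + (-2.3723)² + (-6.3723)²) = √(86.8397) ≈ 9.3188,  v_1 = u/||u|| ≈ (0.6838, -0.2546, -0.6838) (||v_1|| = 1).

λ_1 = 9.3723,  λ_2 = 7,  λ_3 = 3.6277;  v_1 ≈ (0.6838, -0.2546, -0.6838)


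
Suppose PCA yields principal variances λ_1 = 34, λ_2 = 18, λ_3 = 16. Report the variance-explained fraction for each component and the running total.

Step 1 — total variance = trace(Sigma) = Σ λ_i = 34 + 18 + 16 = 68.

Step 2 — fraction explained by component i = λ_i / Σ λ:
  PC1: 34/68 = 0.5
  PC2: 18/68 = 0.2647
  PC3: 16/68 = 0.2353

Step 3 — cumulative fraction after k components = (λ_1 + ... + λ_k) / Σ λ:
  k = 1: 34/68 = 0.5
  k = 2: (34 + 18)/68 = 52/68 = 0.7647
  k = 3: (34 + 18 + 16)/68 = 68/68 = 1

Summary (fraction, with percent):

explained: PC1 0.5 (50%), PC2 0.2647 (26.47%), PC3 0.2353 (23.53%);  cumulative: 0.5, 0.7647, 1


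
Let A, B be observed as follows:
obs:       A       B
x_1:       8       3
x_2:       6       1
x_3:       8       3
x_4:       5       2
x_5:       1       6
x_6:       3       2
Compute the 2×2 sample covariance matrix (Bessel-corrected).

Step 1 — column means:
  mean(A) = (8 + 6 + 8 + 5 + 1 + 3) / 6 = 31/6 = 5.1667
  mean(B) = (3 + 1 + 3 + 2 + 6 + 2) / 6 = 17/6 = 2.8333

Step 2 — sample covariance S[i,j] = (1/(n-1)) · Σ_k (x_{k,i} - mean_i) · (x_{k,j} - mean_j), with n-1 = 5.
  S[A,A] = ((2.8333)·(2.8333) + (0.8333)·(0.8333) + (2.8333)·(2.8333) + (-0.1667)·(-0.1667) + (-4.1667)·(-4.1667) + (-2.1667)·(-2.1667)) / 5 = 38.8333/5 = 7.7667
  S[A,B] = ((2.8333)·(0.1667) + (0.8333)·(-1.8333) + (2.8333)·(0.1667) + (-0.1667)·(-0.8333) + (-4.1667)·(3.1667) + (-2.1667)·(-0.8333)) / 5 = -11.8333/5 = -2.3667
  S[B,B] = ((0.1667)·(0.1667) + (-1.8333)·(-1.8333) + (0.1667)·(0.1667) + (-0.8333)·(-0.8333) + (3.1667)·(3.1667) + (-0.8333)·(-0.8333)) / 5 = 14.8333/5 = 2.9667

S is symmetric (S[j,i] = S[i,j]). Assembling:

S = [[7.7667, -2.3667],
 [-2.3667, 2.9667]]


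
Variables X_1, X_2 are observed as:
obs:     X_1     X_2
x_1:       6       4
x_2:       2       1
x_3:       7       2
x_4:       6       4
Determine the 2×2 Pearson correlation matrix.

Step 1 — column means:
  mean(X_1) = (6 + 2 + 7 + 6) / 4 = 21/4 = 5.25
  mean(X_2) = (4 + 1 + 2 + 4) / 4 = 11/4 = 2.75

Step 2 — sample variances and covariances s[i,j] = (1/(n-1)) · Σ_k (x_{k,i} - mean_i) · (x_{k,j} - mean_j), with n-1 = 3:
  s[X_1,X_1] = ((0.75)·(0.75) + (-3.25)·(-3.25) + (1.75)·(1.75) + (0.75)·(0.75)) / 3 = 14.75/3 = 4.9167
  s[X_1,X_2] = ((0.75)·(1.25) + (-3.25)·(-1.75) + (1.75)·(-0.75) + (0.75)·(1.25)) / 3 = 6.25/3 = 2.0833
  s[X_2,X_2] = ((1.25)·(1.25) + (-1.75)·(-1.75) + (-0.75)·(-0.75) + (1.25)·(1.25)) / 3 = 6.75/3 = 2.25
  Sample standard deviations s_i = √(s[i,i]):
  s(X_1) = √(4.9167) = 2.2174
  s(X_2) = √(2.25) = 1.5

Step 3 — r_{ij} = s_{ij} / (s_i · s_j):
  r[X_1,X_1] = 1 (diagonal).
  r[X_1,X_2] = 2.0833 / (2.2174 · 1.5) = 2.0833 / 3.326 = 0.6264
  r[X_2,X_2] = 1 (diagonal).

R is symmetric with unit diagonal. Assembling:

R = [[1, 0.6264],
 [0.6264, 1]]


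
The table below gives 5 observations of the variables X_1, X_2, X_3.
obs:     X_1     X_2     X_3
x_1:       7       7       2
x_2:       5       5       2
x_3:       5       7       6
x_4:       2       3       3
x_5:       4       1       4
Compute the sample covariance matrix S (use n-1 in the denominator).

Step 1 — column means:
  mean(X_1) = (7 + 5 + 5 + 2 + 4) / 5 = 23/5 = 4.6
  mean(X_2) = (7 + 5 + 7 + 3 + 1) / 5 = 23/5 = 4.6
  mean(X_3) = (2 + 2 + 6 + 3 + 4) / 5 = 17/5 = 3.4

Step 2 — sample covariance S[i,j] = (1/(n-1)) · Σ_k (x_{k,i} - mean_i) · (x_{k,j} - mean_j), with n-1 = 4.
  S[X_1,X_1] = ((2.4)·(2.4) + (0.4)·(0.4) + (0.4)·(0.4) + (-2.6)·(-2.6) + (-0.6)·(-0.6)) / 4 = 13.2/4 = 3.3
  S[X_1,X_2] = ((2.4)·(2.4) + (0.4)·(0.4) + (0.4)·(2.4) + (-2.6)·(-1.6) + (-0.6)·(-3.6)) / 4 = 13.2/4 = 3.3
  S[X_1,X_3] = ((2.4)·(-1.4) + (0.4)·(-1.4) + (0.4)·(2.6) + (-2.6)·(-0.4) + (-0.6)·(0.6)) / 4 = -2.2/4 = -0.55
  S[X_2,X_2] = ((2.4)·(2.4) + (0.4)·(0.4) + (2.4)·(2.4) + (-1.6)·(-1.6) + (-3.6)·(-3.6)) / 4 = 27.2/4 = 6.8
  S[X_2,X_3] = ((2.4)·(-1.4) + (0.4)·(-1.4) + (2.4)·(2.6) + (-1.6)·(-0.4) + (-3.6)·(0.6)) / 4 = 0.8/4 = 0.2
  S[X_3,X_3] = ((-1.4)·(-1.4) + (-1.4)·(-1.4) + (2.6)·(2.6) + (-0.4)·(-0.4) + (0.6)·(0.6)) / 4 = 11.2/4 = 2.8

S is symmetric (S[j,i] = S[i,j]). Assembling:

S = [[3.3, 3.3, -0.55],
 [3.3, 6.8, 0.2],
 [-0.55, 0.2, 2.8]]


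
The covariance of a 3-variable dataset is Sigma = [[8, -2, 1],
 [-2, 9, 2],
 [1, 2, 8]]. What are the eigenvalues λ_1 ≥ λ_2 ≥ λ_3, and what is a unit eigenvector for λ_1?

Step 1 — characteristic polynomial p(λ) = det(λI - Sigma) = λ³ - tr·λ² + c_1·λ - det, where tr = trace, c_1 = sum of the principal 2×2 minors, det = det(Sigma):
  tr = 8 + 9 + 8 = 25,
  c_1 = (8·9 - (-2)²) + (8·8 - (1)²) + (9·8 - (2)²) = 68 + 63 + 68 = 199,
  det = 8·(9·8 - (2)²) - (-2)·((-2)·8 - (2)·(1)) + (1)·((-2)·(2) - 9·(1)) = 8·(68) - (-2)·(-18) + (1)·(-13) = 495.
  So p(λ) = λ³ - 25λ² + 199λ - 495.
Step 2 — look for an integer root (rational root theorem: any rational root is an integer divisor of 495). Testing λ = 5:
  p(5) = 125 - 625 + 995 - 495 = 0  ✓
  Dividing out (λ - 5): p(λ) = (λ - 5)(λ² - 20λ + 99).
Step 3 — remaining eigenvalues from the quadratic λ² - 20λ + 99 = 0:
  Δ = 20² - 4·99 = 400 - 396 = 4,  λ = (20 ± √4)/2 = (20 ± 2)/2 = 11 or 9.
  Sorted: λ_1 = 11,  λ_2 = 9,  λ_3 = 5  (check: sum = 25 = tr ✓).

Step 4 — unit eigenvector for λ_1 = 11: v spans the null space of (Sigma - λ_1 I), whose rows are
  r_1 = (-3, -2, 1),  r_2 = (-2, -2, 2),  r_3 = (1, 2, -3).
  v is orthogonal to every row, so take v ∝ r_1 × r_2 = ((-2)·(2) - (1)·(-2), (1)·(-2) - (-3)·(2), (-3)·(-2) - (-2)·(-2)) = (-2, 4, 2).
  Rescale (divide by 2; multiply by -1 so the first nonzero entry is positive): u = (1, -2, -1).
  ||u|| = √((1)² + (-2)² + (-1)²) = √(6) ≈ 2.4495,  v_1 = u/||u|| ≈ (0.4082, -0.8165, -0.4082) (||v_1|| = 1).

λ_1 = 11,  λ_2 = 9,  λ_3 = 5;  v_1 ≈ (0.4082, -0.8165, -0.4082)


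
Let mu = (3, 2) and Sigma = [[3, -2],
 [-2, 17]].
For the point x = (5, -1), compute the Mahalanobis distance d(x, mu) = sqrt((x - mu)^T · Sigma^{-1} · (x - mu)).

Step 1 — centre the observation: (x - mu) = (2, -3).

Step 2 — invert Sigma. det(Sigma) = 3·17 - (-2)² = 47.
  Sigma^{-1} = (1/det) · [[d, -b], [-b, a]] = [[0.3617, 0.0426],
 [0.0426, 0.0638]].

Step 3 — form the quadratic (x - mu)^T · Sigma^{-1} · (x - mu):
  Sigma^{-1} · (x - mu) = (0.5957, -0.1064).
  (x - mu)^T · [Sigma^{-1} · (x - mu)] = (2)·(0.5957) + (-3)·(-0.1064) = 1.5106.

Step 4 — take square root: d = √(1.5106) ≈ 1.2291.

d(x, mu) = √(1.5106) ≈ 1.2291


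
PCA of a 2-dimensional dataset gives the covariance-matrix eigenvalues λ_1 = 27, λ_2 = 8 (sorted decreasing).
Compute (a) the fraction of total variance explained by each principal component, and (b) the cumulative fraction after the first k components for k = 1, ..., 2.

Step 1 — total variance = trace(Sigma) = Σ λ_i = 27 + 8 = 35.

Step 2 — fraction explained by component i = λ_i / Σ λ:
  PC1: 27/35 = 0.7714
  PC2: 8/35 = 0.2286

Step 3 — cumulative fraction after k components = (λ_1 + ... + λ_k) / Σ λ:
  k = 1: 27/35 = 0.7714
  k = 2: (27 + 8)/35 = 35/35 = 1

Summary (fraction, with percent):

explained: PC1 0.7714 (77.14%), PC2 0.2286 (22.86%);  cumulative: 0.7714, 1


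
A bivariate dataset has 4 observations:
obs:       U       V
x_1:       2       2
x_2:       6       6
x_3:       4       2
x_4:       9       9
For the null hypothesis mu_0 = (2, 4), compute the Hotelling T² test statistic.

Step 1 — sample mean vector:
  mean(U) = (2 + 6 + 4 + 9) / 4 = 21/4 = 5.25
  mean(V) = (2 + 6 + 2 + 9) / 4 = 19/4 = 4.75
  x̄ = (5.25, 4.75),  deviation x̄ - mu_0 = (5.25, 4.75) - (2, 4) = (3.25, 0.75).

Step 2 — sample covariance matrix, S[i,j] = (1/(n-1)) · Σ_k (x_{k,i} - mean_i) · (x_{k,j} - mean_j), divisor n-1 = 3:
  S[U,U] = ((-3.25)·(-3.25) + (0.75)·(0.75) + (-1.25)·(-1.25) + (3.75)·(3.75)) / 3 = 26.75/3 = 8.9167
  S[U,V] = ((-3.25)·(-2.75) + (0.75)·(1.25) + (-1.25)·(-2.75) + (3.75)·(4.25)) / 3 = 29.25/3 = 9.75
  S[V,V] = ((-2.75)·(-2.75) + (1.25)·(1.25) + (-2.75)·(-2.75) + (4.25)·(4.25)) / 3 = 34.75/3 = 11.5833
  S = [[8.9167, 9.75],
 [9.75, 11.5833]].

Step 3 — invert S. det(S) = 8.9167·11.5833 - (9.75)² = 8.2222.
  S^{-1} = (1/det) · [[d, -b], [-b, a]] = [[1.4088, -1.1858],
 [-1.1858, 1.0845]].

Step 4 — quadratic form (x̄ - mu_0)^T · S^{-1} · (x̄ - mu_0):
  S^{-1} · (x̄ - mu_0) = (3.6892, -3.0405),
  (x̄ - mu_0)^T · [...] = (3.25)·(3.6892) + (0.75)·(-3.0405) = 9.7095.

Step 5 — scale by n: T² = 4 · 9.7095 = 38.8378.

T² ≈ 38.8378


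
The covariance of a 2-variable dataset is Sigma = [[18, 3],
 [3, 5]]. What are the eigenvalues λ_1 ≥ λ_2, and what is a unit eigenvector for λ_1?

Step 1 — characteristic polynomial of 2×2 Sigma:
  det(Sigma - λI) = λ² - trace · λ + det = 0.
  trace = 18 + 5 = 23, det = 18·5 - (3)² = 81.
Step 2 — discriminant:
  Δ = trace² - 4·det = 529 - 324 = 205.
Step 3 — eigenvalues:
  λ = (trace ± √Δ)/2 = (23 ± 14.3178)/2,
  λ_1 = 18.6589,  λ_2 = 4.3411.

Step 4 — unit eigenvector for λ_1: solve (Sigma - λ_1 I)v = 0. First row:
  (18 - 18.6589)·v_x + (3)·v_y = 0, i.e. (-0.6589)·v_x + (3)·v_y = 0,
  so v ∝ (b, λ_1 - a) = (3, 0.6589) = u.
  ||u|| = √((3)² + (0.6589)²) = √(9.4342) ≈ 3.0715,
  v_1 = u/||u|| ≈ (0.9767, 0.2145) (||v_1|| = 1).

λ_1 = 18.6589,  λ_2 = 4.3411;  v_1 ≈ (0.9767, 0.2145)


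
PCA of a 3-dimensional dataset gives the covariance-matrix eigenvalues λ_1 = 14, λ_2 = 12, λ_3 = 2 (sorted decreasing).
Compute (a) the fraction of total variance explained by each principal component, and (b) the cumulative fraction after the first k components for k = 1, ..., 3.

Step 1 — total variance = trace(Sigma) = Σ λ_i = 14 + 12 + 2 = 28.

Step 2 — fraction explained by component i = λ_i / Σ λ:
  PC1: 14/28 = 0.5
  PC2: 12/28 = 0.4286
  PC3: 2/28 = 0.0714

Step 3 — cumulative fraction after k components = (λ_1 + ... + λ_k) / Σ λ:
  k = 1: 14/28 = 0.5
  k = 2: (14 + 12)/28 = 26/28 = 0.9286
  k = 3: (14 + 12 + 2)/28 = 28/28 = 1

Summary (fraction, with percent):

explained: PC1 0.5 (50%), PC2 0.4286 (42.86%), PC3 0.0714 (7.14%);  cumulative: 0.5, 0.9286, 1


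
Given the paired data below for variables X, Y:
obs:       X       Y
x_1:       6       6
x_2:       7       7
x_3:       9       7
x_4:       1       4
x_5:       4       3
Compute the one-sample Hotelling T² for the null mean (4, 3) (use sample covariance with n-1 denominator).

Step 1 — sample mean vector:
  mean(X) = (6 + 7 + 9 + 1 + 4) / 5 = 27/5 = 5.4
  mean(Y) = (6 + 7 + 7 + 4 + 3) / 5 = 27/5 = 5.4
  x̄ = (5.4, 5.4),  deviation x̄ - mu_0 = (5.4, 5.4) - (4, 3) = (1.4, 2.4).

Step 2 — sample covariance matrix, S[i,j] = (1/(n-1)) · Σ_k (x_{k,i} - mean_i) · (x_{k,j} - mean_j), divisor n-1 = 4:
  S[X,X] = ((0.6)·(0.6) + (1.6)·(1.6) + (3.6)·(3.6) + (-4.4)·(-4.4) + (-1.4)·(-1.4)) / 4 = 37.2/4 = 9.3
  S[X,Y] = ((0.6)·(0.6) + (1.6)·(1.6) + (3.6)·(1.6) + (-4.4)·(-1.4) + (-1.4)·(-2.4)) / 4 = 18.2/4 = 4.55
  S[Y,Y] = ((0.6)·(0.6) + (1.6)·(1.6) + (1.6)·(1.6) + (-1.4)·(-1.4) + (-2.4)·(-2.4)) / 4 = 13.2/4 = 3.3
  S = [[9.3, 4.55],
 [4.55, 3.3]].

Step 3 — invert S. det(S) = 9.3·3.3 - (4.55)² = 9.9875.
  S^{-1} = (1/det) · [[d, -b], [-b, a]] = [[0.3304, -0.4556],
 [-0.4556, 0.9312]].

Step 4 — quadratic form (x̄ - mu_0)^T · S^{-1} · (x̄ - mu_0):
  S^{-1} · (x̄ - mu_0) = (-0.6308, 1.597),
  (x̄ - mu_0)^T · [...] = (1.4)·(-0.6308) + (2.4)·(1.597) = 2.9497.

Step 5 — scale by n: T² = 5 · 2.9497 = 14.7484.

T² ≈ 14.7484


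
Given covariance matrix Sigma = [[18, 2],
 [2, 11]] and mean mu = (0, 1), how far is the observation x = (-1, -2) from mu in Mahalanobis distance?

Step 1 — centre the observation: (x - mu) = (-1, -3).

Step 2 — invert Sigma. det(Sigma) = 18·11 - (2)² = 194.
  Sigma^{-1} = (1/det) · [[d, -b], [-b, a]] = [[0.0567, -0.0103],
 [-0.0103, 0.0928]].

Step 3 — form the quadratic (x - mu)^T · Sigma^{-1} · (x - mu):
  Sigma^{-1} · (x - mu) = (-0.0258, -0.268).
  (x - mu)^T · [Sigma^{-1} · (x - mu)] = (-1)·(-0.0258) + (-3)·(-0.268) = 0.8299.

Step 4 — take square root: d = √(0.8299) ≈ 0.911.

d(x, mu) = √(0.8299) ≈ 0.911


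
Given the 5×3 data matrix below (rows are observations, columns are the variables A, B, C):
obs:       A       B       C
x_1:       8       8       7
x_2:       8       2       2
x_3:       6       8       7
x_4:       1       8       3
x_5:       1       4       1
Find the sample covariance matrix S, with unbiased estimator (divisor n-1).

Step 1 — column means:
  mean(A) = (8 + 8 + 6 + 1 + 1) / 5 = 24/5 = 4.8
  mean(B) = (8 + 2 + 8 + 8 + 4) / 5 = 30/5 = 6
  mean(C) = (7 + 2 + 7 + 3 + 1) / 5 = 20/5 = 4

Step 2 — sample covariance S[i,j] = (1/(n-1)) · Σ_k (x_{k,i} - mean_i) · (x_{k,j} - mean_j), with n-1 = 4.
  S[A,A] = ((3.2)·(3.2) + (3.2)·(3.2) + (1.2)·(1.2) + (-3.8)·(-3.8) + (-3.8)·(-3.8)) / 4 = 50.8/4 = 12.7
  S[A,B] = ((3.2)·(2) + (3.2)·(-4) + (1.2)·(2) + (-3.8)·(2) + (-3.8)·(-2)) / 4 = -4/4 = -1
  S[A,C] = ((3.2)·(3) + (3.2)·(-2) + (1.2)·(3) + (-3.8)·(-1) + (-3.8)·(-3)) / 4 = 22/4 = 5.5
  S[B,B] = ((2)·(2) + (-4)·(-4) + (2)·(2) + (2)·(2) + (-2)·(-2)) / 4 = 32/4 = 8
  S[B,C] = ((2)·(3) + (-4)·(-2) + (2)·(3) + (2)·(-1) + (-2)·(-3)) / 4 = 24/4 = 6
  S[C,C] = ((3)·(3) + (-2)·(-2) + (3)·(3) + (-1)·(-1) + (-3)·(-3)) / 4 = 32/4 = 8

S is symmetric (S[j,i] = S[i,j]). Assembling:

S = [[12.7, -1, 5.5],
 [-1, 8, 6],
 [5.5, 6, 8]]


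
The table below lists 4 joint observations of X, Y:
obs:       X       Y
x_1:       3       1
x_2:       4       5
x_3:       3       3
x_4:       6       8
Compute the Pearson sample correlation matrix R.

Step 1 — column means:
  mean(X) = (3 + 4 + 3 + 6) / 4 = 16/4 = 4
  mean(Y) = (1 + 5 + 3 + 8) / 4 = 17/4 = 4.25

Step 2 — sample variances and covariances s[i,j] = (1/(n-1)) · Σ_k (x_{k,i} - mean_i) · (x_{k,j} - mean_j), with n-1 = 3:
  s[X,X] = ((-1)·(-1) + (0)·(0) + (-1)·(-1) + (2)·(2)) / 3 = 6/3 = 2
  s[X,Y] = ((-1)·(-3.25) + (0)·(0.75) + (-1)·(-1.25) + (2)·(3.75)) / 3 = 12/3 = 4
  s[Y,Y] = ((-3.25)·(-3.25) + (0.75)·(0.75) + (-1.25)·(-1.25) + (3.75)·(3.75)) / 3 = 26.75/3 = 8.9167
  Sample standard deviations s_i = √(s[i,i]):
  s(X) = √(2) = 1.4142
  s(Y) = √(8.9167) = 2.9861

Step 3 — r_{ij} = s_{ij} / (s_i · s_j):
  r[X,X] = 1 (diagonal).
  r[X,Y] = 4 / (1.4142 · 2.9861) = 4 / 4.223 = 0.9472
  r[Y,Y] = 1 (diagonal).

R is symmetric with unit diagonal. Assembling:

R = [[1, 0.9472],
 [0.9472, 1]]


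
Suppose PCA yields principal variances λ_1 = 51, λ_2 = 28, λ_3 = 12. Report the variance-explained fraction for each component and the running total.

Step 1 — total variance = trace(Sigma) = Σ λ_i = 51 + 28 + 12 = 91.

Step 2 — fraction explained by component i = λ_i / Σ λ:
  PC1: 51/91 = 0.5604
  PC2: 28/91 = 0.3077
  PC3: 12/91 = 0.1319

Step 3 — cumulative fraction after k components = (λ_1 + ... + λ_k) / Σ λ:
  k = 1: 51/91 = 0.5604
  k = 2: (51 + 28)/91 = 79/91 = 0.8681
  k = 3: (51 + 28 + 12)/91 = 91/91 = 1

Summary (fraction, with percent):

explained: PC1 0.5604 (56.04%), PC2 0.3077 (30.77%), PC3 0.1319 (13.19%);  cumulative: 0.5604, 0.8681, 1


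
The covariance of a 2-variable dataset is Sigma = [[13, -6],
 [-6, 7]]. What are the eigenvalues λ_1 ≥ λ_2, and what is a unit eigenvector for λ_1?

Step 1 — characteristic polynomial of 2×2 Sigma:
  det(Sigma - λI) = λ² - trace · λ + det = 0.
  trace = 13 + 7 = 20, det = 13·7 - (-6)² = 55.
Step 2 — discriminant:
  Δ = trace² - 4·det = 400 - 220 = 180.
Step 3 — eigenvalues:
  λ = (trace ± √Δ)/2 = (20 ± 13.4164)/2,
  λ_1 = 16.7082,  λ_2 = 3.2918.

Step 4 — unit eigenvector for λ_1: solve (Sigma - λ_1 I)v = 0. First row:
  (13 - 16.7082)·v_x + (-6)·v_y = 0, i.e. (-3.7082)·v_x + (-6)·v_y = 0,
  so v ∝ (b, λ_1 - a) = (-6, 3.7082); multiply by -1 so the first entry is positive: u = (6, -3.7082).
  ||u|| = √((6)² + (-3.7082)²) = √(49.7508) ≈ 7.0534,
  v_1 = u/||u|| ≈ (0.8507, -0.5257) (||v_1|| = 1).

λ_1 = 16.7082,  λ_2 = 3.2918;  v_1 ≈ (0.8507, -0.5257)


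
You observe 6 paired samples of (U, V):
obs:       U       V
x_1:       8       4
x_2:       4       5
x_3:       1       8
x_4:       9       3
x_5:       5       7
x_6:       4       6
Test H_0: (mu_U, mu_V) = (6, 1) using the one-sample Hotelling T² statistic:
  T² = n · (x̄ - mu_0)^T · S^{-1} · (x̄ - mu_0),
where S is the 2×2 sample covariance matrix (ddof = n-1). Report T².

Step 1 — sample mean vector:
  mean(U) = (8 + 4 + 1 + 9 + 5 + 4) / 6 = 31/6 = 5.1667
  mean(V) = (4 + 5 + 8 + 3 + 7 + 6) / 6 = 33/6 = 5.5
  x̄ = (5.1667, 5.5),  deviation x̄ - mu_0 = (5.1667, 5.5) - (6, 1) = (-0.8333, 4.5).

Step 2 — sample covariance matrix, S[i,j] = (1/(n-1)) · Σ_k (x_{k,i} - mean_i) · (x_{k,j} - mean_j), divisor n-1 = 5:
  S[U,U] = ((2.8333)·(2.8333) + (-1.1667)·(-1.1667) + (-4.1667)·(-4.1667) + (3.8333)·(3.8333) + (-0.1667)·(-0.1667) + (-1.1667)·(-1.1667)) / 5 = 42.8333/5 = 8.5667
  S[U,V] = ((2.8333)·(-1.5) + (-1.1667)·(-0.5) + (-4.1667)·(2.5) + (3.8333)·(-2.5) + (-0.1667)·(1.5) + (-1.1667)·(0.5)) / 5 = -24.5/5 = -4.9
  S[V,V] = ((-1.5)·(-1.5) + (-0.5)·(-0.5) + (2.5)·(2.5) + (-2.5)·(-2.5) + (1.5)·(1.5) + (0.5)·(0.5)) / 5 = 17.5/5 = 3.5
  S = [[8.5667, -4.9],
 [-4.9, 3.5]].

Step 3 — invert S. det(S) = 8.5667·3.5 - (-4.9)² = 5.9733.
  S^{-1} = (1/det) · [[d, -b], [-b, a]] = [[0.5859, 0.8203],
 [0.8203, 1.4342]].

Step 4 — quadratic form (x̄ - mu_0)^T · S^{-1} · (x̄ - mu_0):
  S^{-1} · (x̄ - mu_0) = (3.2031, 5.7701),
  (x̄ - mu_0)^T · [...] = (-0.8333)·(3.2031) + (4.5)·(5.7701) = 23.2961.

Step 5 — scale by n: T² = 6 · 23.2961 = 139.7768.

T² ≈ 139.7768


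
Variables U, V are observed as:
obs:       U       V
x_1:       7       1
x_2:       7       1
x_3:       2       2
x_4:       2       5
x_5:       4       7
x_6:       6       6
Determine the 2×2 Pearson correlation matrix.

Step 1 — column means:
  mean(U) = (7 + 7 + 2 + 2 + 4 + 6) / 6 = 28/6 = 4.6667
  mean(V) = (1 + 1 + 2 + 5 + 7 + 6) / 6 = 22/6 = 3.6667

Step 2 — sample variances and covariances s[i,j] = (1/(n-1)) · Σ_k (x_{k,i} - mean_i) · (x_{k,j} - mean_j), with n-1 = 5:
  s[U,U] = ((2.3333)·(2.3333) + (2.3333)·(2.3333) + (-2.6667)·(-2.6667) + (-2.6667)·(-2.6667) + (-0.6667)·(-0.6667) + (1.3333)·(1.3333)) / 5 = 27.3333/5 = 5.4667
  s[U,V] = ((2.3333)·(-2.6667) + (2.3333)·(-2.6667) + (-2.6667)·(-1.6667) + (-2.6667)·(1.3333) + (-0.6667)·(3.3333) + (1.3333)·(2.3333)) / 5 = -10.6667/5 = -2.1333
  s[V,V] = ((-2.6667)·(-2.6667) + (-2.6667)·(-2.6667) + (-1.6667)·(-1.6667) + (1.3333)·(1.3333) + (3.3333)·(3.3333) + (2.3333)·(2.3333)) / 5 = 35.3333/5 = 7.0667
  Sample standard deviations s_i = √(s[i,i]):
  s(U) = √(5.4667) = 2.3381
  s(V) = √(7.0667) = 2.6583

Step 3 — r_{ij} = s_{ij} / (s_i · s_j):
  r[U,U] = 1 (diagonal).
  r[U,V] = -2.1333 / (2.3381 · 2.6583) = -2.1333 / 6.2154 = -0.3432
  r[V,V] = 1 (diagonal).

R is symmetric with unit diagonal. Assembling:

R = [[1, -0.3432],
 [-0.3432, 1]]


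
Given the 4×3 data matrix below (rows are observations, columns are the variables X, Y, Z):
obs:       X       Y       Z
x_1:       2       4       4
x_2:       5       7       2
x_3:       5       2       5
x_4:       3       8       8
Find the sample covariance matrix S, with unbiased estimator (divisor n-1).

Step 1 — column means:
  mean(X) = (2 + 5 + 5 + 3) / 4 = 15/4 = 3.75
  mean(Y) = (4 + 7 + 2 + 8) / 4 = 21/4 = 5.25
  mean(Z) = (4 + 2 + 5 + 8) / 4 = 19/4 = 4.75

Step 2 — sample covariance S[i,j] = (1/(n-1)) · Σ_k (x_{k,i} - mean_i) · (x_{k,j} - mean_j), with n-1 = 3.
  S[X,X] = ((-1.75)·(-1.75) + (1.25)·(1.25) + (1.25)·(1.25) + (-0.75)·(-0.75)) / 3 = 6.75/3 = 2.25
  S[X,Y] = ((-1.75)·(-1.25) + (1.25)·(1.75) + (1.25)·(-3.25) + (-0.75)·(2.75)) / 3 = -1.75/3 = -0.5833
  S[X,Z] = ((-1.75)·(-0.75) + (1.25)·(-2.75) + (1.25)·(0.25) + (-0.75)·(3.25)) / 3 = -4.25/3 = -1.4167
  S[Y,Y] = ((-1.25)·(-1.25) + (1.75)·(1.75) + (-3.25)·(-3.25) + (2.75)·(2.75)) / 3 = 22.75/3 = 7.5833
  S[Y,Z] = ((-1.25)·(-0.75) + (1.75)·(-2.75) + (-3.25)·(0.25) + (2.75)·(3.25)) / 3 = 4.25/3 = 1.4167
  S[Z,Z] = ((-0.75)·(-0.75) + (-2.75)·(-2.75) + (0.25)·(0.25) + (3.25)·(3.25)) / 3 = 18.75/3 = 6.25

S is symmetric (S[j,i] = S[i,j]). Assembling:

S = [[2.25, -0.5833, -1.4167],
 [-0.5833, 7.5833, 1.4167],
 [-1.4167, 1.4167, 6.25]]


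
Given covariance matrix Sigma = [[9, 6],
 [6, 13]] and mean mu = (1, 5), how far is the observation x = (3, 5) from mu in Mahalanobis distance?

Step 1 — centre the observation: (x - mu) = (2, 0).

Step 2 — invert Sigma. det(Sigma) = 9·13 - (6)² = 81.
  Sigma^{-1} = (1/det) · [[d, -b], [-b, a]] = [[0.1605, -0.0741],
 [-0.0741, 0.1111]].

Step 3 — form the quadratic (x - mu)^T · Sigma^{-1} · (x - mu):
  Sigma^{-1} · (x - mu) = (0.321, -0.1481).
  (x - mu)^T · [Sigma^{-1} · (x - mu)] = (2)·(0.321) + (0)·(-0.1481) = 0.642.

Step 4 — take square root: d = √(0.642) ≈ 0.8012.

d(x, mu) = √(0.642) ≈ 0.8012


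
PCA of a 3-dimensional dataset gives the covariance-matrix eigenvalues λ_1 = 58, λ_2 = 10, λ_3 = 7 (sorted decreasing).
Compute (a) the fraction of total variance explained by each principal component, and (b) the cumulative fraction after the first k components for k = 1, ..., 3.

Step 1 — total variance = trace(Sigma) = Σ λ_i = 58 + 10 + 7 = 75.

Step 2 — fraction explained by component i = λ_i / Σ λ:
  PC1: 58/75 = 0.7733
  PC2: 10/75 = 0.1333
  PC3: 7/75 = 0.0933

Step 3 — cumulative fraction after k components = (λ_1 + ... + λ_k) / Σ λ:
  k = 1: 58/75 = 0.7733
  k = 2: (58 + 10)/75 = 68/75 = 0.9067
  k = 3: (58 + 10 + 7)/75 = 75/75 = 1

Summary (fraction, with percent):

explained: PC1 0.7733 (77.33%), PC2 0.1333 (13.33%), PC3 0.0933 (9.33%);  cumulative: 0.7733, 0.9067, 1


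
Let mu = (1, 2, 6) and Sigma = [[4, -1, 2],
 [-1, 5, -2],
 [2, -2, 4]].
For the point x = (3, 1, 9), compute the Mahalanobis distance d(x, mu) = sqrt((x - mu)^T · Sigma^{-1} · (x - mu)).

Step 1 — centre the observation: (x - mu) = (2, -1, 3).

Step 2 — invert Sigma (cofactor / det for 3×3, or solve directly):
  Sigma^{-1} = [[0.3333, 0, -0.1667],
 [0, 0.25, 0.125],
 [-0.1667, 0.125, 0.3958]].

Step 3 — form the quadratic (x - mu)^T · Sigma^{-1} · (x - mu):
  Sigma^{-1} · (x - mu) = (0.1667, 0.125, 0.7292).
  (x - mu)^T · [Sigma^{-1} · (x - mu)] = (2)·(0.1667) + (-1)·(0.125) + (3)·(0.7292) = 2.3958.

Step 4 — take square root: d = √(2.3958) ≈ 1.5478.

d(x, mu) = √(2.3958) ≈ 1.5478


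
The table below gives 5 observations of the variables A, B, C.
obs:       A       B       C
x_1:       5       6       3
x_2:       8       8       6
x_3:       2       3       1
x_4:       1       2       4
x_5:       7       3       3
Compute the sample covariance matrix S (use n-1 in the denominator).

Step 1 — column means:
  mean(A) = (5 + 8 + 2 + 1 + 7) / 5 = 23/5 = 4.6
  mean(B) = (6 + 8 + 3 + 2 + 3) / 5 = 22/5 = 4.4
  mean(C) = (3 + 6 + 1 + 4 + 3) / 5 = 17/5 = 3.4

Step 2 — sample covariance S[i,j] = (1/(n-1)) · Σ_k (x_{k,i} - mean_i) · (x_{k,j} - mean_j), with n-1 = 4.
  S[A,A] = ((0.4)·(0.4) + (3.4)·(3.4) + (-2.6)·(-2.6) + (-3.6)·(-3.6) + (2.4)·(2.4)) / 4 = 37.2/4 = 9.3
  S[A,B] = ((0.4)·(1.6) + (3.4)·(3.6) + (-2.6)·(-1.4) + (-3.6)·(-2.4) + (2.4)·(-1.4)) / 4 = 21.8/4 = 5.45
  S[A,C] = ((0.4)·(-0.4) + (3.4)·(2.6) + (-2.6)·(-2.4) + (-3.6)·(0.6) + (2.4)·(-0.4)) / 4 = 11.8/4 = 2.95
  S[B,B] = ((1.6)·(1.6) + (3.6)·(3.6) + (-1.4)·(-1.4) + (-2.4)·(-2.4) + (-1.4)·(-1.4)) / 4 = 25.2/4 = 6.3
  S[B,C] = ((1.6)·(-0.4) + (3.6)·(2.6) + (-1.4)·(-2.4) + (-2.4)·(0.6) + (-1.4)·(-0.4)) / 4 = 11.2/4 = 2.8
  S[C,C] = ((-0.4)·(-0.4) + (2.6)·(2.6) + (-2.4)·(-2.4) + (0.6)·(0.6) + (-0.4)·(-0.4)) / 4 = 13.2/4 = 3.3

S is symmetric (S[j,i] = S[i,j]). Assembling:

S = [[9.3, 5.45, 2.95],
 [5.45, 6.3, 2.8],
 [2.95, 2.8, 3.3]]


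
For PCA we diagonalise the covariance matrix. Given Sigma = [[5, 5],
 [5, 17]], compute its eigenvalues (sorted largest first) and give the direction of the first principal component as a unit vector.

Step 1 — characteristic polynomial of 2×2 Sigma:
  det(Sigma - λI) = λ² - trace · λ + det = 0.
  trace = 5 + 17 = 22, det = 5·17 - (5)² = 60.
Step 2 — discriminant:
  Δ = trace² - 4·det = 484 - 240 = 244.
Step 3 — eigenvalues:
  λ = (trace ± √Δ)/2 = (22 ± 15.6205)/2,
  λ_1 = 18.8102,  λ_2 = 3.1898.

Step 4 — unit eigenvector for λ_1: solve (Sigma - λ_1 I)v = 0. First row:
  (5 - 18.8102)·v_x + (5)·v_y = 0, i.e. (-13.8102)·v_x + (5)·v_y = 0,
  so v ∝ (b, λ_1 - a) = (5, 13.8102) = u.
  ||u|| = √((5)² + (13.8102)²) = √(215.723) ≈ 14.6875,
  v_1 = u/||u|| ≈ (0.3404, 0.9403) (||v_1|| = 1).

λ_1 = 18.8102,  λ_2 = 3.1898;  v_1 ≈ (0.3404, 0.9403)


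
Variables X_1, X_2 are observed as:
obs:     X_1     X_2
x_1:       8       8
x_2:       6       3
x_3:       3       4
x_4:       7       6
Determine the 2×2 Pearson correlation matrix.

Step 1 — column means:
  mean(X_1) = (8 + 6 + 3 + 7) / 4 = 24/4 = 6
  mean(X_2) = (8 + 3 + 4 + 6) / 4 = 21/4 = 5.25

Step 2 — sample variances and covariances s[i,j] = (1/(n-1)) · Σ_k (x_{k,i} - mean_i) · (x_{k,j} - mean_j), with n-1 = 3:
  s[X_1,X_1] = ((2)·(2) + (0)·(0) + (-3)·(-3) + (1)·(1)) / 3 = 14/3 = 4.6667
  s[X_1,X_2] = ((2)·(2.75) + (0)·(-2.25) + (-3)·(-1.25) + (1)·(0.75)) / 3 = 10/3 = 3.3333
  s[X_2,X_2] = ((2.75)·(2.75) + (-2.25)·(-2.25) + (-1.25)·(-1.25) + (0.75)·(0.75)) / 3 = 14.75/3 = 4.9167
  Sample standard deviations s_i = √(s[i,i]):
  s(X_1) = √(4.6667) = 2.1602
  s(X_2) = √(4.9167) = 2.2174

Step 3 — r_{ij} = s_{ij} / (s_i · s_j):
  r[X_1,X_1] = 1 (diagonal).
  r[X_1,X_2] = 3.3333 / (2.1602 · 2.2174) = 3.3333 / 4.79 = 0.6959
  r[X_2,X_2] = 1 (diagonal).

R is symmetric with unit diagonal. Assembling:

R = [[1, 0.6959],
 [0.6959, 1]]


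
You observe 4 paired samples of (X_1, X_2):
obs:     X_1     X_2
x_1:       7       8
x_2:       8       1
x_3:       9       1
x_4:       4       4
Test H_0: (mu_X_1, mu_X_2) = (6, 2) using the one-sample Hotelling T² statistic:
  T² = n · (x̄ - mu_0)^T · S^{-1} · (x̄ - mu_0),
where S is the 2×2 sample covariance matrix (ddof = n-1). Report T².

Step 1 — sample mean vector:
  mean(X_1) = (7 + 8 + 9 + 4) / 4 = 28/4 = 7
  mean(X_2) = (8 + 1 + 1 + 4) / 4 = 14/4 = 3.5
  x̄ = (7, 3.5),  deviation x̄ - mu_0 = (7, 3.5) - (6, 2) = (1, 1.5).

Step 2 — sample covariance matrix, S[i,j] = (1/(n-1)) · Σ_k (x_{k,i} - mean_i) · (x_{k,j} - mean_j), divisor n-1 = 3:
  S[X_1,X_1] = ((0)·(0) + (1)·(1) + (2)·(2) + (-3)·(-3)) / 3 = 14/3 = 4.6667
  S[X_1,X_2] = ((0)·(4.5) + (1)·(-2.5) + (2)·(-2.5) + (-3)·(0.5)) / 3 = -9/3 = -3
  S[X_2,X_2] = ((4.5)·(4.5) + (-2.5)·(-2.5) + (-2.5)·(-2.5) + (0.5)·(0.5)) / 3 = 33/3 = 11
  S = [[4.6667, -3],
 [-3, 11]].

Step 3 — invert S. det(S) = 4.6667·11 - (-3)² = 42.3333.
  S^{-1} = (1/det) · [[d, -b], [-b, a]] = [[0.2598, 0.0709],
 [0.0709, 0.1102]].

Step 4 — quadratic form (x̄ - mu_0)^T · S^{-1} · (x̄ - mu_0):
  S^{-1} · (x̄ - mu_0) = (0.3661, 0.2362),
  (x̄ - mu_0)^T · [...] = (1)·(0.3661) + (1.5)·(0.2362) = 0.7205.

Step 5 — scale by n: T² = 4 · 0.7205 = 2.8819.

T² ≈ 2.8819


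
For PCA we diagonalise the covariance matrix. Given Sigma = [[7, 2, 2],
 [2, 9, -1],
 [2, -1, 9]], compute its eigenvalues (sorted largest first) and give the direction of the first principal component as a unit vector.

Step 1 — characteristic polynomial p(λ) = det(λI - Sigma) = λ³ - tr·λ² + c_1·λ - det, where tr = trace, c_1 = sum of the principal 2×2 minors, det = det(Sigma):
  tr = 7 + 9 + 9 = 25,
  c_1 = (7·9 - (2)²) + (7·9 - (2)²) + (9·9 - (-1)²) = 59 + 59 + 80 = 198,
  det = 7·(9·9 - (-1)²) - (2)·((2)·9 - (-1)·(2)) + (2)·((2)·(-1) - 9·(2)) = 7·(80) - (2)·(20) + (2)·(-20) = 480.
  So p(λ) = λ³ - 25λ² + 198λ - 480.
Step 2 — look for an integer root (rational root theorem: any rational root is an integer divisor of 480). Testing λ = 10:
  p(10) = 1000 - 2500 + 1980 - 480 = 0  ✓
  Dividing out (λ - 10): p(λ) = (λ - 10)(λ² - 15λ + 48).
Step 3 — remaining eigenvalues from the quadratic λ² - 15λ + 48 = 0:
  Δ = 15² - 4·48 = 225 - 192 = 33,  λ = (15 ± √33)/2 = (15 ± 5.7446)/2 ≈ 10.3723 or 4.6277.
  Sorted: λ_1 = 10.3723,  λ_2 = 10,  λ_3 = 4.6277  (check: sum = 25 = tr ✓).

Step 4 — unit eigenvector for λ_1 ≈ 10.3723: v spans the null space of (Sigma - λ_1 I), whose rows are
  r_1 = (-3.3723, 2, 2),  r_2 = (2, -1.3723, -1),  r_3 = (2, -1, -1.3723).
  v is orthogonal to every row, so take v ∝ r_1 × r_2 = ((2)·(-1) - (2)·(-1.3723), (2)·(2) - (-3.3723)·(-1), (-3.3723)·(-1.3723) - (2)·(2)) ≈ (0.7446, 0.6277, 0.6277).
  Let u = (0.7446, 0.6277, 0.6277).
  ||u|| = √((0.7446)² + (0.6277)² + (0.6277)²) = √(1.3424) ≈ 1.1586,  v_1 = u/||u|| ≈ (0.6426, 0.5418, 0.5418) (||v_1|| = 1).

λ_1 = 10.3723,  λ_2 = 10,  λ_3 = 4.6277;  v_1 ≈ (0.6426, 0.5418, 0.5418)


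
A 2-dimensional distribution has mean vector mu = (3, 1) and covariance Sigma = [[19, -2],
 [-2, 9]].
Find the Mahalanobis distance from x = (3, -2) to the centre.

Step 1 — centre the observation: (x - mu) = (0, -3).

Step 2 — invert Sigma. det(Sigma) = 19·9 - (-2)² = 167.
  Sigma^{-1} = (1/det) · [[d, -b], [-b, a]] = [[0.0539, 0.012],
 [0.012, 0.1138]].

Step 3 — form the quadratic (x - mu)^T · Sigma^{-1} · (x - mu):
  Sigma^{-1} · (x - mu) = (-0.0359, -0.3413).
  (x - mu)^T · [Sigma^{-1} · (x - mu)] = (0)·(-0.0359) + (-3)·(-0.3413) = 1.024.

Step 4 — take square root: d = √(1.024) ≈ 1.0119.

d(x, mu) = √(1.024) ≈ 1.0119


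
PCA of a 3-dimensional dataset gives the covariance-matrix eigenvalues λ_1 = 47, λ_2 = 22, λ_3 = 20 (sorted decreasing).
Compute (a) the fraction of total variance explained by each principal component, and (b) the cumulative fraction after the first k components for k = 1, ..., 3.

Step 1 — total variance = trace(Sigma) = Σ λ_i = 47 + 22 + 20 = 89.

Step 2 — fraction explained by component i = λ_i / Σ λ:
  PC1: 47/89 = 0.5281
  PC2: 22/89 = 0.2472
  PC3: 20/89 = 0.2247

Step 3 — cumulative fraction after k components = (λ_1 + ... + λ_k) / Σ λ:
  k = 1: 47/89 = 0.5281
  k = 2: (47 + 22)/89 = 69/89 = 0.7753
  k = 3: (47 + 22 + 20)/89 = 89/89 = 1

Summary (fraction, with percent):

explained: PC1 0.5281 (52.81%), PC2 0.2472 (24.72%), PC3 0.2247 (22.47%);  cumulative: 0.5281, 0.7753, 1


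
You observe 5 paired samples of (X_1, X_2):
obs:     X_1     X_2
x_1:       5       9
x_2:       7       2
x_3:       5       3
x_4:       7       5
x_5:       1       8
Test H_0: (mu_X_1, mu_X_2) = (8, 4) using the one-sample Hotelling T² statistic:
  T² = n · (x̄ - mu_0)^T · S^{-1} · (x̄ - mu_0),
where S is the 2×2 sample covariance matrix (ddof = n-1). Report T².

Step 1 — sample mean vector:
  mean(X_1) = (5 + 7 + 5 + 7 + 1) / 5 = 25/5 = 5
  mean(X_2) = (9 + 2 + 3 + 5 + 8) / 5 = 27/5 = 5.4
  x̄ = (5, 5.4),  deviation x̄ - mu_0 = (5, 5.4) - (8, 4) = (-3, 1.4).

Step 2 — sample covariance matrix, S[i,j] = (1/(n-1)) · Σ_k (x_{k,i} - mean_i) · (x_{k,j} - mean_j), divisor n-1 = 4:
  S[X_1,X_1] = ((0)·(0) + (2)·(2) + (0)·(0) + (2)·(2) + (-4)·(-4)) / 4 = 24/4 = 6
  S[X_1,X_2] = ((0)·(3.6) + (2)·(-3.4) + (0)·(-2.4) + (2)·(-0.4) + (-4)·(2.6)) / 4 = -18/4 = -4.5
  S[X_2,X_2] = ((3.6)·(3.6) + (-3.4)·(-3.4) + (-2.4)·(-2.4) + (-0.4)·(-0.4) + (2.6)·(2.6)) / 4 = 37.2/4 = 9.3
  S = [[6, -4.5],
 [-4.5, 9.3]].

Step 3 — invert S. det(S) = 6·9.3 - (-4.5)² = 35.55.
  S^{-1} = (1/det) · [[d, -b], [-b, a]] = [[0.2616, 0.1266],
 [0.1266, 0.1688]].

Step 4 — quadratic form (x̄ - mu_0)^T · S^{-1} · (x̄ - mu_0):
  S^{-1} · (x̄ - mu_0) = (-0.6076, -0.1435),
  (x̄ - mu_0)^T · [...] = (-3)·(-0.6076) + (1.4)·(-0.1435) = 1.6219.

Step 5 — scale by n: T² = 5 · 1.6219 = 8.1097.

T² ≈ 8.1097


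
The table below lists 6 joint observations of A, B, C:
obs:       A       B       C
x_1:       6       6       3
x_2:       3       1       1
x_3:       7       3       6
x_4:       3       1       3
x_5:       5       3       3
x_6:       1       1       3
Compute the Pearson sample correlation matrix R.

Step 1 — column means:
  mean(A) = (6 + 3 + 7 + 3 + 5 + 1) / 6 = 25/6 = 4.1667
  mean(B) = (6 + 1 + 3 + 1 + 3 + 1) / 6 = 15/6 = 2.5
  mean(C) = (3 + 1 + 6 + 3 + 3 + 3) / 6 = 19/6 = 3.1667

Step 2 — sample variances and covariances s[i,j] = (1/(n-1)) · Σ_k (x_{k,i} - mean_i) · (x_{k,j} - mean_j), with n-1 = 5:
  s[A,A] = ((1.8333)·(1.8333) + (-1.1667)·(-1.1667) + (2.8333)·(2.8333) + (-1.1667)·(-1.1667) + (0.8333)·(0.8333) + (-3.1667)·(-3.1667)) / 5 = 24.8333/5 = 4.9667
  s[A,B] = ((1.8333)·(3.5) + (-1.1667)·(-1.5) + (2.8333)·(0.5) + (-1.1667)·(-1.5) + (0.8333)·(0.5) + (-3.1667)·(-1.5)) / 5 = 16.5/5 = 3.3
  s[A,C] = ((1.8333)·(-0.1667) + (-1.1667)·(-2.1667) + (2.8333)·(2.8333) + (-1.1667)·(-0.1667) + (0.8333)·(-0.1667) + (-3.1667)·(-0.1667)) / 5 = 10.8333/5 = 2.1667
  s[B,B] = ((3.5)·(3.5) + (-1.5)·(-1.5) + (0.5)·(0.5) + (-1.5)·(-1.5) + (0.5)·(0.5) + (-1.5)·(-1.5)) / 5 = 19.5/5 = 3.9
  s[B,C] = ((3.5)·(-0.1667) + (-1.5)·(-2.1667) + (0.5)·(2.8333) + (-1.5)·(-0.1667) + (0.5)·(-0.1667) + (-1.5)·(-0.1667)) / 5 = 4.5/5 = 0.9
  s[C,C] = ((-0.1667)·(-0.1667) + (-2.1667)·(-2.1667) + (2.8333)·(2.8333) + (-0.1667)·(-0.1667) + (-0.1667)·(-0.1667) + (-0.1667)·(-0.1667)) / 5 = 12.8333/5 = 2.5667
  Sample standard deviations s_i = √(s[i,i]):
  s(A) = √(4.9667) = 2.2286
  s(B) = √(3.9) = 1.9748
  s(C) = √(2.5667) = 1.6021

Step 3 — r_{ij} = s_{ij} / (s_i · s_j):
  r[A,A] = 1 (diagonal).
  r[A,B] = 3.3 / (2.2286 · 1.9748) = 3.3 / 4.4011 = 0.7498
  r[A,C] = 2.1667 / (2.2286 · 1.6021) = 2.1667 / 3.5704 = 0.6068
  r[B,B] = 1 (diagonal).
  r[B,C] = 0.9 / (1.9748 · 1.6021) = 0.9 / 3.1639 = 0.2845
  r[C,C] = 1 (diagonal).

R is symmetric with unit diagonal. Assembling:

R = [[1, 0.7498, 0.6068],
 [0.7498, 1, 0.2845],
 [0.6068, 0.2845, 1]]


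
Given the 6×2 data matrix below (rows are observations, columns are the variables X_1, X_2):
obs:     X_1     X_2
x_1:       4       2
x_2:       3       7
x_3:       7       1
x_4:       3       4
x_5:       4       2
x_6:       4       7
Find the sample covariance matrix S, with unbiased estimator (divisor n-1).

Step 1 — column means:
  mean(X_1) = (4 + 3 + 7 + 3 + 4 + 4) / 6 = 25/6 = 4.1667
  mean(X_2) = (2 + 7 + 1 + 4 + 2 + 7) / 6 = 23/6 = 3.8333

Step 2 — sample covariance S[i,j] = (1/(n-1)) · Σ_k (x_{k,i} - mean_i) · (x_{k,j} - mean_j), with n-1 = 5.
  S[X_1,X_1] = ((-0.1667)·(-0.1667) + (-1.1667)·(-1.1667) + (2.8333)·(2.8333) + (-1.1667)·(-1.1667) + (-0.1667)·(-0.1667) + (-0.1667)·(-0.1667)) / 5 = 10.8333/5 = 2.1667
  S[X_1,X_2] = ((-0.1667)·(-1.8333) + (-1.1667)·(3.1667) + (2.8333)·(-2.8333) + (-1.1667)·(0.1667) + (-0.1667)·(-1.8333) + (-0.1667)·(3.1667)) / 5 = -11.8333/5 = -2.3667
  S[X_2,X_2] = ((-1.8333)·(-1.8333) + (3.1667)·(3.1667) + (-2.8333)·(-2.8333) + (0.1667)·(0.1667) + (-1.8333)·(-1.8333) + (3.1667)·(3.1667)) / 5 = 34.8333/5 = 6.9667

S is symmetric (S[j,i] = S[i,j]). Assembling:

S = [[2.1667, -2.3667],
 [-2.3667, 6.9667]]
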